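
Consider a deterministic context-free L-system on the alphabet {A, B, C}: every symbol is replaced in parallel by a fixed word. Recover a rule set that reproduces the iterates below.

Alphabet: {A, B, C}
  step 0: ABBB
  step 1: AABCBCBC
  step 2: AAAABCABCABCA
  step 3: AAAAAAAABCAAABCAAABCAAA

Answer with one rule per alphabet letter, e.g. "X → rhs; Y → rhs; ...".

  step 2 ⇒ step 3: AAAABCABCABCA ⇒ AA·AA·AA·AA·BC·A·AA·BC·A·AA·BC·A·AA
    A ↦ AA
    B ↦ BC
    C ↦ A

A->AA, B->BC, C->A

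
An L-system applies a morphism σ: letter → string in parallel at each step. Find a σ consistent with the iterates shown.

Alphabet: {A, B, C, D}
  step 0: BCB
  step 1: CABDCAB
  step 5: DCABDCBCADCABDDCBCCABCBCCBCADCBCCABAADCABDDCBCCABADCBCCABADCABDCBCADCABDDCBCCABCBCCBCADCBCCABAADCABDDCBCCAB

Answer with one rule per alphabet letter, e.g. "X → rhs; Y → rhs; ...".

  step 0 ⇒ step 1: BCB ⇒ CAB·D·CAB
    B ↦ CAB
    C ↦ D
    A ↦ CBC  (constrained at step 1)
    D ↦ A  (constrained at step 1)

A->CBC, B->CAB, C->D, D->A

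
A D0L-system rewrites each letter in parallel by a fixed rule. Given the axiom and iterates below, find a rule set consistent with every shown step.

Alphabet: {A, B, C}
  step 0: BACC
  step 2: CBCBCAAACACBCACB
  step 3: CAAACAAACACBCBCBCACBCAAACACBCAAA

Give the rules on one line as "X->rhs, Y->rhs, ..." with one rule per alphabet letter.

  step 2 ⇒ step 3: CBCBCAAACACBCACB ⇒ CA·AA·CA·AA·CA·CB·CB·CB·CA·CB·CA·AA·CA·CB·CA·AA
    A ↦ CB
    B ↦ AA
    C ↦ CA

A->CB, B->AA, C->CA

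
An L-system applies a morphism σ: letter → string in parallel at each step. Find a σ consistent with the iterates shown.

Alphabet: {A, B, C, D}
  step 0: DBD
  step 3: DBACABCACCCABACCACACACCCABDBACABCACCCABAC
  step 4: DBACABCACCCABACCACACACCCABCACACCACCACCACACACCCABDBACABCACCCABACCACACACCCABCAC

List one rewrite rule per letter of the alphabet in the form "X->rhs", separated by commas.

  step 3 ⇒ step 4: DBACABCACCCABACCACACACCCABDBACABCACCCABAC ⇒ DBA·CAB·C·AC·C·CAB·AC·C·AC·AC·AC·C·CAB·C·AC·AC·C·AC·C·AC·C·AC·AC·AC·C·CAB·DBA·CAB·C·AC·C·CAB·AC·C·AC·AC·AC·C·CAB·C·AC
    A ↦ C
    B ↦ CAB
    C ↦ AC
    D ↦ DBA

A->C, B->CAB, C->AC, D->DBA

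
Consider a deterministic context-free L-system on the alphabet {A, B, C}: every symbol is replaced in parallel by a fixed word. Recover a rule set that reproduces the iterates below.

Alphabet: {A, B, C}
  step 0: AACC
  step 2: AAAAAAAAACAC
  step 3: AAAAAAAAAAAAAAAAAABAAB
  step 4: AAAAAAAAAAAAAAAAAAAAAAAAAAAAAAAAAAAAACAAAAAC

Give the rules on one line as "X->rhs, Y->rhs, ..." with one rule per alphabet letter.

A->AA, B->AC, C->B

  step 3 ⇒ step 4: AAAAAAAAAAAAAAAAAABAAB ⇒ AA·AA·AA·AA·AA·AA·AA·AA·AA·AA·AA·AA·AA·AA·AA·AA·AA·AA·AC·AA·AA·AC
    A ↦ AA
    B ↦ AC
  step 2 ⇒ step 3: AAAAAAAAACAC ⇒ AA·AA·AA·AA·AA·AA·AA·AA·AA·B·AA·B
    C ↦ B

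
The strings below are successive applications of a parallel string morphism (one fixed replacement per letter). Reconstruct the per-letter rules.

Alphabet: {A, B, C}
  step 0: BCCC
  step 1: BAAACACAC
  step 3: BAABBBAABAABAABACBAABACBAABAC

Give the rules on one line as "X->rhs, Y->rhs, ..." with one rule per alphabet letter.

  step 0 ⇒ step 1: BCCC ⇒ BAA·AC·AC·AC
    B ↦ BAA
    C ↦ AC
    A ↦ B  (constrained at step 1)

A->B, B->BAA, C->AC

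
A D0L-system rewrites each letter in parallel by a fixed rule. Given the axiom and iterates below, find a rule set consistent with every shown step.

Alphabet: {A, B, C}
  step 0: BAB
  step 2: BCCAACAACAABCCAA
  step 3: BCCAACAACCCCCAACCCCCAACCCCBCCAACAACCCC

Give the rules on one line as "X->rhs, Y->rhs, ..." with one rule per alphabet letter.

A->CC, B->BC, C->CAA

  step 2 ⇒ step 3: BCCAACAACAABCCAA ⇒ BC·CAA·CAA·CC·CC·CAA·CC·CC·CAA·CC·CC·BC·CAA·CAA·CC·CC
    A ↦ CC
    B ↦ BC
    C ↦ CAA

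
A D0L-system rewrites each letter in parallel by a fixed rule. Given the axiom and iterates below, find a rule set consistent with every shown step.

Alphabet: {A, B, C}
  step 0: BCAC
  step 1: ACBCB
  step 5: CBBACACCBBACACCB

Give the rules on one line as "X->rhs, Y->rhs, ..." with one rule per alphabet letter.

  step 0 ⇒ step 1: BCAC ⇒ AC·B·C·B
    A ↦ C
    B ↦ AC
    C ↦ B

A->C, B->AC, C->B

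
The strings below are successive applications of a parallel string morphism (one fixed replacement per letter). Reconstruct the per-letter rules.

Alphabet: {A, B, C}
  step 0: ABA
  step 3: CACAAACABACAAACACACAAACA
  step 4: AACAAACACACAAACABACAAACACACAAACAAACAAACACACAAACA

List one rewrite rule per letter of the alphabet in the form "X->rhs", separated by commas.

A->CA, B->BA, C->AA

  step 3 ⇒ step 4: CACAAACABACAAACACACAAACA ⇒ AA·CA·AA·CA·CA·CA·AA·CA·BA·CA·AA·CA·CA·CA·AA·CA·AA·CA·AA·CA·CA·CA·AA·CA
    A ↦ CA
    B ↦ BA
    C ↦ AA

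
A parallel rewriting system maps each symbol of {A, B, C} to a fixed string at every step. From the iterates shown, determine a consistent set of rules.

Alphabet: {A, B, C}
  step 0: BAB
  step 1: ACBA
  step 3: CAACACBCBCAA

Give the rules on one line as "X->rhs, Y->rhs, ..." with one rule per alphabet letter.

A->CB, B->A, C->CA

  step 0 ⇒ step 1: BAB ⇒ A·CB·A
    A ↦ CB
    B ↦ A
    C ↦ CA  (constrained at step 1)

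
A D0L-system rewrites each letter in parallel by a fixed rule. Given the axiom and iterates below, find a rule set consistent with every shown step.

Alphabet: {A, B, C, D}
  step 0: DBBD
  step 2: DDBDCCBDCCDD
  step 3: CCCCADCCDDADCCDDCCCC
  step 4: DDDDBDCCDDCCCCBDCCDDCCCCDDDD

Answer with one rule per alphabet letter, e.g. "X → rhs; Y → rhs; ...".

  step 3 ⇒ step 4: CCCCADCCDDADCCDDCCCC ⇒ D·D·D·D·BD·CC·D·D·CC·CC·BD·CC·D·D·CC·CC·D·D·D·D
    A ↦ BD
    C ↦ D
    D ↦ CC
  step 2 ⇒ step 3: DDBDCCBDCCDD ⇒ CC·CC·AD·CC·D·D·AD·CC·D·D·CC·CC
    B ↦ AD

A->BD, B->AD, C->D, D->CC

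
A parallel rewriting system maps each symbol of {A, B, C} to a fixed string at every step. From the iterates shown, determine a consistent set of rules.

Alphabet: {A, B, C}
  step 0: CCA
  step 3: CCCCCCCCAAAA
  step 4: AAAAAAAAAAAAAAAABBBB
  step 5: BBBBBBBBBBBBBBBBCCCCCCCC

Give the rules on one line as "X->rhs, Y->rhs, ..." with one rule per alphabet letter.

A->B, B->CC, C->AA

  step 4 ⇒ step 5: AAAAAAAAAAAAAAAABBBB ⇒ B·B·B·B·B·B·B·B·B·B·B·B·B·B·B·B·CC·CC·CC·CC
    A ↦ B
    B ↦ CC
  step 3 ⇒ step 4: CCCCCCCCAAAA ⇒ AA·AA·AA·AA·AA·AA·AA·AA·B·B·B·B
    C ↦ AA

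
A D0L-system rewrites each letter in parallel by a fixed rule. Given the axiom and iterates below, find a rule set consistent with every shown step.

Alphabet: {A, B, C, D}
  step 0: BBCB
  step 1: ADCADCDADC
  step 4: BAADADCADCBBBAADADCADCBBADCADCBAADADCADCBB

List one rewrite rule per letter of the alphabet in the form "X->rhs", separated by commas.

A->B, B->ADC, C->D, D->AA

  step 0 ⇒ step 1: BBCB ⇒ ADC·ADC·D·ADC
    B ↦ ADC
    C ↦ D
    A ↦ B  (constrained at step 1)
    D ↦ AA  (constrained at step 1)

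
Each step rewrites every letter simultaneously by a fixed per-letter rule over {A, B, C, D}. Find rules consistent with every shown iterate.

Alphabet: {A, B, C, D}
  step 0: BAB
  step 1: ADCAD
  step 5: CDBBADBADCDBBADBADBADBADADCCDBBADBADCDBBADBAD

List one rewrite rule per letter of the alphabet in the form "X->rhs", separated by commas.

A->C, B->AD, C->BA, D->DB

  step 0 ⇒ step 1: BAB ⇒ AD·C·AD
    A ↦ C
    B ↦ AD
    C ↦ BA  (constrained at step 1)
    D ↦ DB  (constrained at step 1)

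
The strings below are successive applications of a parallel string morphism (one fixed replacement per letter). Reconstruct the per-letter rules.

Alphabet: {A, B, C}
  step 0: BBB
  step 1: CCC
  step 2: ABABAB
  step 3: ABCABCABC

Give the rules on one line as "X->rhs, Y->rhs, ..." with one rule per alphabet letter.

  step 2 ⇒ step 3: ABABAB ⇒ AB·C·AB·C·AB·C
    A ↦ AB
    B ↦ C
  step 1 ⇒ step 2: CCC ⇒ AB·AB·AB
    C ↦ AB

A->AB, B->C, C->AB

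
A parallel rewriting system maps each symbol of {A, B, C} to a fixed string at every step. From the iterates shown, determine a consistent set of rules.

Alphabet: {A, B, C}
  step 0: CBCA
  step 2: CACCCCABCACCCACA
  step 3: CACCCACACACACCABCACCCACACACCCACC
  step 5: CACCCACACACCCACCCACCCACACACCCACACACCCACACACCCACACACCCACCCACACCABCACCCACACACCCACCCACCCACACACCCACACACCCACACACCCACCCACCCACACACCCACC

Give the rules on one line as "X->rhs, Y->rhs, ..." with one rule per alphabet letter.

A->CC, B->AB, C->CA

  step 2 ⇒ step 3: CACCCCABCACCCACA ⇒ CA·CC·CA·CA·CA·CA·CC·AB·CA·CC·CA·CA·CA·CC·CA·CC
    A ↦ CC
    B ↦ AB
    C ↦ CA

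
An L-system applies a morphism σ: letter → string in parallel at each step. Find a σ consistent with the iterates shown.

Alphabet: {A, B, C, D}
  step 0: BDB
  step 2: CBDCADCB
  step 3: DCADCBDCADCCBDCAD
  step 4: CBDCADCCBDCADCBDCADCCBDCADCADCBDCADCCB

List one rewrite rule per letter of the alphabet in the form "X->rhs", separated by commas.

  step 3 ⇒ step 4: DCADCBDCADCCBDCAD ⇒ CB·DCA·DC·CB·DCA·D·CB·DCA·DC·CB·DCA·DCA·D·CB·DCA·DC·CB
    A ↦ DC
    B ↦ D
    C ↦ DCA
    D ↦ CB

A->DC, B->D, C->DCA, D->CB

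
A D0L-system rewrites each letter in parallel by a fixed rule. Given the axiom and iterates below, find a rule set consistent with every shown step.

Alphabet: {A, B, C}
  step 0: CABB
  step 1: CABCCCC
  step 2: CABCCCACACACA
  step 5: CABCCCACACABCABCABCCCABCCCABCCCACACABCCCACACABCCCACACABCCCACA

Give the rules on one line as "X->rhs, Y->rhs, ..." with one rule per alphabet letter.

A->B, B->CC, C->CA

  step 1 ⇒ step 2: CABCCCC ⇒ CA·B·CC·CA·CA·CA·CA
    A ↦ B
    B ↦ CC
    C ↦ CA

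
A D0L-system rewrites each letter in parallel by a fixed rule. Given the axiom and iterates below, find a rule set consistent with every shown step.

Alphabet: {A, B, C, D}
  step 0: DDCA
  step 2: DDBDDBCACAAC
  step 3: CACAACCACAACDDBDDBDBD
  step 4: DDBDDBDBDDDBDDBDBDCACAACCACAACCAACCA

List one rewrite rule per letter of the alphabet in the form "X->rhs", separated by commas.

A->DB, B->AC, C->D, D->CA

  step 3 ⇒ step 4: CACAACCACAACDDBDDBDBD ⇒ D·DB·D·DB·DB·D·D·DB·D·DB·DB·D·CA·CA·AC·CA·CA·AC·CA·AC·CA
    A ↦ DB
    B ↦ AC
    C ↦ D
    D ↦ CA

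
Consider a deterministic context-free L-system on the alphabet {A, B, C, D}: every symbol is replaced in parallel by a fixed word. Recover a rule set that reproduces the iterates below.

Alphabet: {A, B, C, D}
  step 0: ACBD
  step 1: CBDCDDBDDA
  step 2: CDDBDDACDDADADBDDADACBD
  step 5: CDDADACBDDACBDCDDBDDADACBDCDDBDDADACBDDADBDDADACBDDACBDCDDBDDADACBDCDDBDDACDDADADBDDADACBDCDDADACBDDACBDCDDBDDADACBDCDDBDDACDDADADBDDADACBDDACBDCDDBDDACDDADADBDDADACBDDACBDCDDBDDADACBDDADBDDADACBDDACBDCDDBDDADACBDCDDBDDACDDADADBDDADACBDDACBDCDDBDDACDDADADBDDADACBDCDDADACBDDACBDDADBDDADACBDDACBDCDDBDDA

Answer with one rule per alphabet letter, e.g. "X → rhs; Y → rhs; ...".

A->CBD, B->DBD, C->CD, D->DA

  step 1 ⇒ step 2: CBDCDDBDDA ⇒ CD·DBD·DA·CD·DA·DA·DBD·DA·DA·CBD
    A ↦ CBD
    B ↦ DBD
    C ↦ CD
    D ↦ DA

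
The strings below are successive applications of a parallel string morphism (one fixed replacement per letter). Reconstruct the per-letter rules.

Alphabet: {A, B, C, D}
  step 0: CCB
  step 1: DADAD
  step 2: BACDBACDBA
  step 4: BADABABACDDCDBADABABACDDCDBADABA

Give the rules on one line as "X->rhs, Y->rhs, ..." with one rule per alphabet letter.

A->CD, B->D, C->DA, D->BA

  step 1 ⇒ step 2: DADAD ⇒ BA·CD·BA·CD·BA
    A ↦ CD
    D ↦ BA
  step 0 ⇒ step 1: CCB ⇒ DA·DA·D
    B ↦ D
  step 0 ⇒ step 1: CCB ⇒ DA·DA·D
    C ↦ DA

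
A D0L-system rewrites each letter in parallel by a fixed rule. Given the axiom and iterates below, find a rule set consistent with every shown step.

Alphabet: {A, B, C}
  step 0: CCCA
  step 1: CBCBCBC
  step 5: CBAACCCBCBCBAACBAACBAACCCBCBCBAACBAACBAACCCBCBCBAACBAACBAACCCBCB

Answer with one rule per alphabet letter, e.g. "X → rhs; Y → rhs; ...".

A->C, B->AA, C->CB

  step 0 ⇒ step 1: CCCA ⇒ CB·CB·CB·C
    A ↦ C
    C ↦ CB
    B ↦ AA  (constrained at step 1)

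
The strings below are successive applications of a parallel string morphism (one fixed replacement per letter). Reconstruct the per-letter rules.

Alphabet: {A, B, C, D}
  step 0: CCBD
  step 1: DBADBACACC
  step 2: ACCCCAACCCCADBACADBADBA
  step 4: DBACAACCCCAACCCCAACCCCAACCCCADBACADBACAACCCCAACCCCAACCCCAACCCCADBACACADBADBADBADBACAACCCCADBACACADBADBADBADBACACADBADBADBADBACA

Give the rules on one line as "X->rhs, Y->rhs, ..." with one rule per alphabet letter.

  step 1 ⇒ step 2: DBADBACACC ⇒ ACC·C·CA·ACC·C·CA·DBA·CA·DBA·DBA
    A ↦ CA
    B ↦ C
    C ↦ DBA
    D ↦ ACC

A->CA, B->C, C->DBA, D->ACC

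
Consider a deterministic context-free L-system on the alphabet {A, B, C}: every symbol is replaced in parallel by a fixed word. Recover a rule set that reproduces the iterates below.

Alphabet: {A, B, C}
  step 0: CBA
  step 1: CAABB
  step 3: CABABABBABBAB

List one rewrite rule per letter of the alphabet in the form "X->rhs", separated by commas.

A->B, B->AB, C->CA

  step 0 ⇒ step 1: CBA ⇒ CA·AB·B
    A ↦ B
    B ↦ AB
    C ↦ CA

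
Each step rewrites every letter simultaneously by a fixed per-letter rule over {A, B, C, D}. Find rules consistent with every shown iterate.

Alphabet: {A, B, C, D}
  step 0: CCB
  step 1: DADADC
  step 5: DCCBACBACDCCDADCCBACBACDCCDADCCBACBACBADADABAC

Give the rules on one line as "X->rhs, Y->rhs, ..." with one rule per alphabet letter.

  step 0 ⇒ step 1: CCB ⇒ DA·DA·DC
    B ↦ DC
    C ↦ DA
    A ↦ C  (constrained at step 1)
    D ↦ BA  (constrained at step 1)

A->C, B->DC, C->DA, D->BA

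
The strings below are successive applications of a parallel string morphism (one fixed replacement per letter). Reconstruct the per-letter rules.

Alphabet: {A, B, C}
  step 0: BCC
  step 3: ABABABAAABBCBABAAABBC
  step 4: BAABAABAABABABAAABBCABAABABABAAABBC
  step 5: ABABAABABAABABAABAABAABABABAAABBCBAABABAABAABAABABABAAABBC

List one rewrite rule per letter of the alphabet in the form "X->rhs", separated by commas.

A->BA, B->A, C->BBC

  step 4 ⇒ step 5: BAABAABAABABABAAABBCABAABABABAAABBC ⇒ A·BA·BA·A·BA·BA·A·BA·BA·A·BA·A·BA·A·BA·BA·BA·A·A·BBC·BA·A·BA·BA·A·BA·A·BA·A·BA·BA·BA·A·A·BBC
    A ↦ BA
    B ↦ A
    C ↦ BBC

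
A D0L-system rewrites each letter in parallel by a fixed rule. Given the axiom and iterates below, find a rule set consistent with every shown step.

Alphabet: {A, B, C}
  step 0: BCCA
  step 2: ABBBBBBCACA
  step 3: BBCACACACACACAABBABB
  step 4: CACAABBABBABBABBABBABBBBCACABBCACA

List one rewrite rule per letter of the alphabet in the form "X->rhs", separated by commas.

  step 3 ⇒ step 4: BBCACACACACACAABBABB ⇒ CA·CA·A·BB·A·BB·A·BB·A·BB·A·BB·A·BB·BB·CA·CA·BB·CA·CA
    A ↦ BB
    B ↦ CA
    C ↦ A

A->BB, B->CA, C->A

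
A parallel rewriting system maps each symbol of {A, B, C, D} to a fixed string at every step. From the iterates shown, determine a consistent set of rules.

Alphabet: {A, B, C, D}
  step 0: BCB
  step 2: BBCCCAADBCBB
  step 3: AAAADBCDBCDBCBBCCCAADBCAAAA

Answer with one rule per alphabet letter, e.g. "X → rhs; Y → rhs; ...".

A->B, B->AA, C->DBC, D->CCC

  step 2 ⇒ step 3: BBCCCAADBCBB ⇒ AA·AA·DBC·DBC·DBC·B·B·CCC·AA·DBC·AA·AA
    A ↦ B
    B ↦ AA
    C ↦ DBC
    D ↦ CCC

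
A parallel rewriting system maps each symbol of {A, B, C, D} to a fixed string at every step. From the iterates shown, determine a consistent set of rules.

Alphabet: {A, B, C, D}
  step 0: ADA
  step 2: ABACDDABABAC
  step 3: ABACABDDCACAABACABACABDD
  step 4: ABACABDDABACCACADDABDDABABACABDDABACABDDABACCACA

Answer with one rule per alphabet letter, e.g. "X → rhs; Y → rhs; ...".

  step 3 ⇒ step 4: ABACABDDCACAABACABACABDD ⇒ AB·AC·AB·DD·AB·AC·CA·CA·DD·AB·DD·AB·AB·AC·AB·DD·AB·AC·AB·DD·AB·AC·CA·CA
    A ↦ AB
    B ↦ AC
    C ↦ DD
    D ↦ CA

A->AB, B->AC, C->DD, D->CA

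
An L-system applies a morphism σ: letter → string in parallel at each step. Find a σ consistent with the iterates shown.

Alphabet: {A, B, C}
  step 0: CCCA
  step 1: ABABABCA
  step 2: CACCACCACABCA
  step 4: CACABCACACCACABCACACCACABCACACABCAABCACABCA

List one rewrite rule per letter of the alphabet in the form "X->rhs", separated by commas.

A->CA, B->C, C->AB

  step 1 ⇒ step 2: ABABABCA ⇒ CA·C·CA·C·CA·C·AB·CA
    A ↦ CA
    B ↦ C
    C ↦ AB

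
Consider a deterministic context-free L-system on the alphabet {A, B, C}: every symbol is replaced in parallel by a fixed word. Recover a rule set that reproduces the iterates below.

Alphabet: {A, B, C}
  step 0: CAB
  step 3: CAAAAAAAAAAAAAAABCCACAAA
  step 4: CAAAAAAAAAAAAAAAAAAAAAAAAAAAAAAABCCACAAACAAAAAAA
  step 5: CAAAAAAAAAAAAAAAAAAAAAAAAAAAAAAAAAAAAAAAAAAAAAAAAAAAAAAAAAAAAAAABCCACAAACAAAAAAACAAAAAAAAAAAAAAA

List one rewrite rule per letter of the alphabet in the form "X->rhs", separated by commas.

A->AA, B->BC, C->CA

  step 4 ⇒ step 5: CAAAAAAAAAAAAAAAAAAAAAAAAAAAAAAABCCACAAACAAAAAAA ⇒ CA·AA·AA·AA·AA·AA·AA·AA·AA·AA·AA·AA·AA·AA·AA·AA·AA·AA·AA·AA·AA·AA·AA·AA·AA·AA·AA·AA·AA·AA·AA·AA·BC·CA·CA·AA·CA·AA·AA·AA·CA·AA·AA·AA·AA·AA·AA·AA
    A ↦ AA
    B ↦ BC
    C ↦ CA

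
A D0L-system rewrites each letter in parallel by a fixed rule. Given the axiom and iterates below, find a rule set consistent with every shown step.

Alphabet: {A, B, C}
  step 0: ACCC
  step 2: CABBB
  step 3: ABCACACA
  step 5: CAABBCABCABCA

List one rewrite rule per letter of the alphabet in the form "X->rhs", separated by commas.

A->B, B->CA, C->A

  step 2 ⇒ step 3: CABBB ⇒ A·B·CA·CA·CA
    A ↦ B
    B ↦ CA
    C ↦ A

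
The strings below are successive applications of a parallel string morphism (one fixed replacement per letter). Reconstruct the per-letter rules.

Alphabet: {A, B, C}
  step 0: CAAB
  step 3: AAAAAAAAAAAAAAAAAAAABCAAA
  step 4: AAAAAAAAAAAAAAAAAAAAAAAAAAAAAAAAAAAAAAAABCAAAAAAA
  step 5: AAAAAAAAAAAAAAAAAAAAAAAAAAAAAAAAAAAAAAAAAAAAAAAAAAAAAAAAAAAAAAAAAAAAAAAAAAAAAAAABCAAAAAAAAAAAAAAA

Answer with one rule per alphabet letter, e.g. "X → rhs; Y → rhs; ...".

A->AA, B->BC, C->A

  step 4 ⇒ step 5: AAAAAAAAAAAAAAAAAAAAAAAAAAAAAAAAAAAAAAAABCAAAAAAA ⇒ AA·AA·AA·AA·AA·AA·AA·AA·AA·AA·AA·AA·AA·AA·AA·AA·AA·AA·AA·AA·AA·AA·AA·AA·AA·AA·AA·AA·AA·AA·AA·AA·AA·AA·AA·AA·AA·AA·AA·AA·BC·A·AA·AA·AA·AA·AA·AA·AA
    A ↦ AA
    B ↦ BC
    C ↦ A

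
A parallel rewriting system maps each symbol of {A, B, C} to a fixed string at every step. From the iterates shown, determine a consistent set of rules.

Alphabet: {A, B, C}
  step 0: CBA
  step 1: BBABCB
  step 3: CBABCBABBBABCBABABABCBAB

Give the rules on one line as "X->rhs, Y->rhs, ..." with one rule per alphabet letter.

A->CB, B->AB, C->BB

  step 0 ⇒ step 1: CBA ⇒ BB·AB·CB
    A ↦ CB
    B ↦ AB
    C ↦ BB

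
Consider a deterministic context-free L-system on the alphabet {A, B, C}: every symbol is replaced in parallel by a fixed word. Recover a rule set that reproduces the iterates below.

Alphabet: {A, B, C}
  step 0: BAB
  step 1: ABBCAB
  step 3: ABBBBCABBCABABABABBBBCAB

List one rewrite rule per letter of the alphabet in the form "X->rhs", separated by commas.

A->BC, B->AB, C->BB

  step 0 ⇒ step 1: BAB ⇒ AB·BC·AB
    A ↦ BC
    B ↦ AB
    C ↦ BB  (constrained at step 1)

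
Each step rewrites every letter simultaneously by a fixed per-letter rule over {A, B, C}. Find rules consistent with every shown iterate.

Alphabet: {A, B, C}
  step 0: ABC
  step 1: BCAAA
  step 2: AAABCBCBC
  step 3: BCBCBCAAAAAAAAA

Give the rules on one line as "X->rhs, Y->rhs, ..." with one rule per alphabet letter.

A->BC, B->AA, C->A

  step 2 ⇒ step 3: AAABCBCBC ⇒ BC·BC·BC·AA·A·AA·A·AA·A
    A ↦ BC
    B ↦ AA
    C ↦ A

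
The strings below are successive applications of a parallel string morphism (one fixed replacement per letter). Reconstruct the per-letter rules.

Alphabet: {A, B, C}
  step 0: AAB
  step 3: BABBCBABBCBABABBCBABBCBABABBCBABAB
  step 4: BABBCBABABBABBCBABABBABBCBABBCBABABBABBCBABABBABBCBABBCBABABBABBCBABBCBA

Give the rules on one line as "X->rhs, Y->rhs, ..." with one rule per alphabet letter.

A->BBC, B->BA, C->B

  step 3 ⇒ step 4: BABBCBABBCBABABBCBABBCBABABBCBABAB ⇒ BA·BBC·BA·BA·B·BA·BBC·BA·BA·B·BA·BBC·BA·BBC·BA·BA·B·BA·BBC·BA·BA·B·BA·BBC·BA·BBC·BA·BA·B·BA·BBC·BA·BBC·BA
    A ↦ BBC
    B ↦ BA
    C ↦ B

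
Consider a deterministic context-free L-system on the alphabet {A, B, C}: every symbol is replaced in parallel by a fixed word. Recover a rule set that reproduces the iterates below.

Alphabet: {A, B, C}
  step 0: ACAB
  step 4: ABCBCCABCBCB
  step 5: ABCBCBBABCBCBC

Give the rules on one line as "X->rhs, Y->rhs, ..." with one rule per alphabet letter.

A->AB, B->C, C->B

  step 4 ⇒ step 5: ABCBCCABCBCB ⇒ AB·C·B·C·B·B·AB·C·B·C·B·C
    A ↦ AB
    B ↦ C
    C ↦ B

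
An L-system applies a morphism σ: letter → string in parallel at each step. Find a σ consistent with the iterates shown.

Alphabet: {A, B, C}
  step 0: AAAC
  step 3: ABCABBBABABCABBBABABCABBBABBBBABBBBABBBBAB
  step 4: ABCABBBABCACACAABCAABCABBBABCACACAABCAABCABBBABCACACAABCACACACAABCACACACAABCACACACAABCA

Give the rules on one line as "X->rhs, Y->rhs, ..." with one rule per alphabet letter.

  step 3 ⇒ step 4: ABCABBBABABCABBBABABCABBBABBBBABBBBABBBBAB ⇒ AB·CA·BBB·AB·CA·CA·CA·AB·CA·AB·CA·BBB·AB·CA·CA·CA·AB·CA·AB·CA·BBB·AB·CA·CA·CA·AB·CA·CA·CA·CA·AB·CA·CA·CA·CA·AB·CA·CA·CA·CA·AB·CA
    A ↦ AB
    B ↦ CA
    C ↦ BBB

A->AB, B->CA, C->BBB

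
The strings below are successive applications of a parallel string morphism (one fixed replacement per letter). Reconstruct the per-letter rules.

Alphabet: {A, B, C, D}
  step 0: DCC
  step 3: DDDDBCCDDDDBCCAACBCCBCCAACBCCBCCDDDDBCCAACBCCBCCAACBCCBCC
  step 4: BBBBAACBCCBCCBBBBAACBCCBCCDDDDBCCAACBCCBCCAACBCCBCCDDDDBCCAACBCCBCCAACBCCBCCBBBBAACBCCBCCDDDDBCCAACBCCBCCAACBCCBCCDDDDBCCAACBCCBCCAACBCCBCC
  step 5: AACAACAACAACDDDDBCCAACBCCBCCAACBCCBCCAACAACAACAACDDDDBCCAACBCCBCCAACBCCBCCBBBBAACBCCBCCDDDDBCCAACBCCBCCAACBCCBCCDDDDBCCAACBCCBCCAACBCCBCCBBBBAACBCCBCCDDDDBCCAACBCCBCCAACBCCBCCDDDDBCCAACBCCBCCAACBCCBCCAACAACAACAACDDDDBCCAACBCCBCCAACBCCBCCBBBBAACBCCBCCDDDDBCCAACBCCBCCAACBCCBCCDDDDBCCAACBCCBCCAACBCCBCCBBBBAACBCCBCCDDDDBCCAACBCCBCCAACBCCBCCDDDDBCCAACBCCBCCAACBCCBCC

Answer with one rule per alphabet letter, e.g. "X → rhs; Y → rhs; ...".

A->DD, B->AAC, C->BCC, D->B

  step 4 ⇒ step 5: BBBBAACBCCBCCBBBBAACBCCBCCDDDDBCCAACBCCBCCAACBCCBCCDDDDBCCAACBCCBCCAACBCCBCCBBBBAACBCCBCCDDDDBCCAACBCCBCCAACBCCBCCDDDDBCCAACBCCBCCAACBCCBCC ⇒ AAC·AAC·AAC·AAC·DD·DD·BCC·AAC·BCC·BCC·AAC·BCC·BCC·AAC·AAC·AAC·AAC·DD·DD·BCC·AAC·BCC·BCC·AAC·BCC·BCC·B·B·B·B·AAC·BCC·BCC·DD·DD·BCC·AAC·BCC·BCC·AAC·BCC·BCC·DD·DD·BCC·AAC·BCC·BCC·AAC·BCC·BCC·B·B·B·B·AAC·BCC·BCC·DD·DD·BCC·AAC·BCC·BCC·AAC·BCC·BCC·DD·DD·BCC·AAC·BCC·BCC·AAC·BCC·BCC·AAC·AAC·AAC·AAC·DD·DD·BCC·AAC·BCC·BCC·AAC·BCC·BCC·B·B·B·B·AAC·BCC·BCC·DD·DD·BCC·AAC·BCC·BCC·AAC·BCC·BCC·DD·DD·BCC·AAC·BCC·BCC·AAC·BCC·BCC·B·B·B·B·AAC·BCC·BCC·DD·DD·BCC·AAC·BCC·BCC·AAC·BCC·BCC·DD·DD·BCC·AAC·BCC·BCC·AAC·BCC·BCC
    A ↦ DD
    B ↦ AAC
    C ↦ BCC
    D ↦ B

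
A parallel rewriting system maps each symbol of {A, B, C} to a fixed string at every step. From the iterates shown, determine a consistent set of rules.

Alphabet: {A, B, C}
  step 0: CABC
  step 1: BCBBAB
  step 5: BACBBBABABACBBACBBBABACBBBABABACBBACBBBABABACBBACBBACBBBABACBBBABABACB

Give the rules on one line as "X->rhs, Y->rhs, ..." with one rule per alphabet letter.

  step 0 ⇒ step 1: CABC ⇒ B·CB·BA·B
    A ↦ CB
    B ↦ BA
    C ↦ B

A->CB, B->BA, C->B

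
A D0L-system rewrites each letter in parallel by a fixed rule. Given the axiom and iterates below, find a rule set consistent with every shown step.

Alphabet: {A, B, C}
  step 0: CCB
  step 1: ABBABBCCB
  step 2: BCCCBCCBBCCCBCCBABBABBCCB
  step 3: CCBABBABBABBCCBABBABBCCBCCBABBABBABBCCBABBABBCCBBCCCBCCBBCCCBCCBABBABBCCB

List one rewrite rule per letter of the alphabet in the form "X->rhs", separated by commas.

  step 2 ⇒ step 3: BCCCBCCBBCCCBCCBABBABBCCB ⇒ CCB·ABB·ABB·ABB·CCB·ABB·ABB·CCB·CCB·ABB·ABB·ABB·CCB·ABB·ABB·CCB·BC·CCB·CCB·BC·CCB·CCB·ABB·ABB·CCB
    A ↦ BC
    B ↦ CCB
    C ↦ ABB

A->BC, B->CCB, C->ABB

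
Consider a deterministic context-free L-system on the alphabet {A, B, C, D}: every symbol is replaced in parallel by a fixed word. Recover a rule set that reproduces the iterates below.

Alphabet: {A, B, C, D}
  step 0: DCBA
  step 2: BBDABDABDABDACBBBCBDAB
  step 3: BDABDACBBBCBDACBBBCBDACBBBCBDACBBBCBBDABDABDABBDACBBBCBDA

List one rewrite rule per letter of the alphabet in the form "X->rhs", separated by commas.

A->BC, B->BDA, C->B, D->CBB

  step 2 ⇒ step 3: BBDABDABDABDACBBBCBDAB ⇒ BDA·BDA·CBB·BC·BDA·CBB·BC·BDA·CBB·BC·BDA·CBB·BC·B·BDA·BDA·BDA·B·BDA·CBB·BC·BDA
    A ↦ BC
    B ↦ BDA
    C ↦ B
    D ↦ CBB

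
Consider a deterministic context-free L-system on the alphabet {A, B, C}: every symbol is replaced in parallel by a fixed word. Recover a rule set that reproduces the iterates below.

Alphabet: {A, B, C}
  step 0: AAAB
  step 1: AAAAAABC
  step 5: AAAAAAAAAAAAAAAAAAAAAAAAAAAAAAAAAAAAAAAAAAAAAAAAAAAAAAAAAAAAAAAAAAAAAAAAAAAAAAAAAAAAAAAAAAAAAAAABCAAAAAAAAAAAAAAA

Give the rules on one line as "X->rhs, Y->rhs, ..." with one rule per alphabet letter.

  step 0 ⇒ step 1: AAAB ⇒ AA·AA·AA·BC
    A ↦ AA
    B ↦ BC
    C ↦ A  (constrained at step 1)

A->AA, B->BC, C->A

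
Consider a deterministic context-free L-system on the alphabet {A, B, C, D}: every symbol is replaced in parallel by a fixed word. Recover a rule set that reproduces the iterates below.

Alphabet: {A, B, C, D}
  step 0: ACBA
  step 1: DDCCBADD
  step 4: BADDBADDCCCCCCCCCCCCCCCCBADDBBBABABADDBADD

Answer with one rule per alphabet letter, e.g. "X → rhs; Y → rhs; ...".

A->DD, B->BA, C->CC, D->B

  step 0 ⇒ step 1: ACBA ⇒ DD·CC·BA·DD
    A ↦ DD
    B ↦ BA
    C ↦ CC
    D ↦ B  (constrained at step 1)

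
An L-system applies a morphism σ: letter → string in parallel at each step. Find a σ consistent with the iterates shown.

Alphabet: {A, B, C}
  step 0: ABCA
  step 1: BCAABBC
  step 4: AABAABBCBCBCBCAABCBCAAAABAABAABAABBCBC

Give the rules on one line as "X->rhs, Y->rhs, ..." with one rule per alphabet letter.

  step 0 ⇒ step 1: ABCA ⇒ BC·AA·B·BC
    A ↦ BC
    B ↦ AA
    C ↦ B

A->BC, B->AA, C->B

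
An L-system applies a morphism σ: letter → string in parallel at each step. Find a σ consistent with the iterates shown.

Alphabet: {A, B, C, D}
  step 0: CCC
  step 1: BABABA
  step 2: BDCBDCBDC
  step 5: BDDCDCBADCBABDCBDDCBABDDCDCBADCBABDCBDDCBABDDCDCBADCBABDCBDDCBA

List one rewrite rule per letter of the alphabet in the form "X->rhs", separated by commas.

  step 1 ⇒ step 2: BABABA ⇒ BD·C·BD·C·BD·C
    A ↦ C
    B ↦ BD
  step 0 ⇒ step 1: CCC ⇒ BA·BA·BA
    C ↦ BA
    D ↦ DC  (constrained at step 2)

A->C, B->BD, C->BA, D->DC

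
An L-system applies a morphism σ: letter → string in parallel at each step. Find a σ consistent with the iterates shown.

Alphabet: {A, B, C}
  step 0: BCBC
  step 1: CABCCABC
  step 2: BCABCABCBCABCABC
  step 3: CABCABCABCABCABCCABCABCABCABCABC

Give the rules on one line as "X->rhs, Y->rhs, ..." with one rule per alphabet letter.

A->AB, B->CA, C->BC

  step 2 ⇒ step 3: BCABCABCBCABCABC ⇒ CA·BC·AB·CA·BC·AB·CA·BC·CA·BC·AB·CA·BC·AB·CA·BC
    A ↦ AB
    B ↦ CA
    C ↦ BC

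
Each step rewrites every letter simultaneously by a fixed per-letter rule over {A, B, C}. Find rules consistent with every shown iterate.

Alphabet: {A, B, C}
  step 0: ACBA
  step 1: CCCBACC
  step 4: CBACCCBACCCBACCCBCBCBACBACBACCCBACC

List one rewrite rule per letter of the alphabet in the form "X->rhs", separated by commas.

A->CC, B->A, C->CB

  step 0 ⇒ step 1: ACBA ⇒ CC·CB·A·CC
    A ↦ CC
    B ↦ A
    C ↦ CB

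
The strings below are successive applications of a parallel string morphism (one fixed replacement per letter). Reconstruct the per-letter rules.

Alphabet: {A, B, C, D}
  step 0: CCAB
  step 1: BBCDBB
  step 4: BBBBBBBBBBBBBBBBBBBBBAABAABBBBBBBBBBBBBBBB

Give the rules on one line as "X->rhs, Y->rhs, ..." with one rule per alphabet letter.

  step 0 ⇒ step 1: CCAB ⇒ B·B·CD·BB
    A ↦ CD
    B ↦ BB
    C ↦ B
    D ↦ AA  (constrained at step 1)

A->CD, B->BB, C->B, D->AA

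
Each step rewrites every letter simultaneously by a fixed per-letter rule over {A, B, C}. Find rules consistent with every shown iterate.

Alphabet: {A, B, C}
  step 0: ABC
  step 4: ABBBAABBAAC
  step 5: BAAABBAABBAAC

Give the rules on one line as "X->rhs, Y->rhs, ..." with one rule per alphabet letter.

  step 4 ⇒ step 5: ABBBAABBAAC ⇒ B·A·A·A·B·B·A·A·B·B·AAC
    A ↦ B
    B ↦ A
    C ↦ AAC

A->B, B->A, C->AAC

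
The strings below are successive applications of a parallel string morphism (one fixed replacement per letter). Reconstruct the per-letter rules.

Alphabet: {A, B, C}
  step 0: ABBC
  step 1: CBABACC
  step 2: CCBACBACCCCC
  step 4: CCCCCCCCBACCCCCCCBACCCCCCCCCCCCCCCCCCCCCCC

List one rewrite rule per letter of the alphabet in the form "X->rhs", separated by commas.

  step 1 ⇒ step 2: CBABACC ⇒ CC·BA·C·BA·C·CC·CC
    A ↦ C
    B ↦ BA
    C ↦ CC

A->C, B->BA, C->CC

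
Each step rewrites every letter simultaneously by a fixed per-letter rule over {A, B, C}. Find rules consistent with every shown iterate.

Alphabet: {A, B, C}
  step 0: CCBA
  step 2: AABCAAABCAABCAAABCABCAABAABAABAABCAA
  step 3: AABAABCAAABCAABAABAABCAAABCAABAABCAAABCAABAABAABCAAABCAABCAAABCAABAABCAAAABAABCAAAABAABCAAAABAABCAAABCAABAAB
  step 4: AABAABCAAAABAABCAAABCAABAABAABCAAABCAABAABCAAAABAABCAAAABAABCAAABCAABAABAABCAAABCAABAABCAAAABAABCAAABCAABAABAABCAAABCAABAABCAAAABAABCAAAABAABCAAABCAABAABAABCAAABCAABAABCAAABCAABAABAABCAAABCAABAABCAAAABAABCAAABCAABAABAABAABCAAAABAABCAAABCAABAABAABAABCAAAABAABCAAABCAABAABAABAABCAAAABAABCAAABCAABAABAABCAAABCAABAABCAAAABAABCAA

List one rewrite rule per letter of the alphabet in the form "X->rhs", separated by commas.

  step 3 ⇒ step 4: AABAABCAAABCAABAABAABCAAABCAABAABCAAABCAABAABAABCAAABCAABCAAABCAABAABCAAAABAABCAAAABAABCAAAABAABCAAABCAABAAB ⇒ AAB·AAB·CAA·AAB·AAB·CAA·ABC·AAB·AAB·AAB·CAA·ABC·AAB·AAB·CAA·AAB·AAB·CAA·AAB·AAB·CAA·ABC·AAB·AAB·AAB·CAA·ABC·AAB·AAB·CAA·AAB·AAB·CAA·ABC·AAB·AAB·AAB·CAA·ABC·AAB·AAB·CAA·AAB·AAB·CAA·AAB·AAB·CAA·ABC·AAB·AAB·AAB·CAA·ABC·AAB·AAB·CAA·ABC·AAB·AAB·AAB·CAA·ABC·AAB·AAB·CAA·AAB·AAB·CAA·ABC·AAB·AAB·AAB·AAB·CAA·AAB·AAB·CAA·ABC·AAB·AAB·AAB·AAB·CAA·AAB·AAB·CAA·ABC·AAB·AAB·AAB·AAB·CAA·AAB·AAB·CAA·ABC·AAB·AAB·AAB·CAA·ABC·AAB·AAB·CAA·AAB·AAB·CAA
    A ↦ AAB
    B ↦ CAA
    C ↦ ABC

A->AAB, B->CAA, C->ABC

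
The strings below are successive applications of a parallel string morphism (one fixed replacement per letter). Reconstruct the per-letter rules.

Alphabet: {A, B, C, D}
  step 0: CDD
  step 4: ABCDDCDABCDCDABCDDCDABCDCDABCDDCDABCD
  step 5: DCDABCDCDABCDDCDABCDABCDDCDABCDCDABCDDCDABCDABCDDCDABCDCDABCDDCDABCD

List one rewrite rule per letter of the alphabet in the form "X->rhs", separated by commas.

A->DC, B->D, C->AB, D->CD

  step 4 ⇒ step 5: ABCDDCDABCDCDABCDDCDABCDCDABCDDCDABCD ⇒ DC·D·AB·CD·CD·AB·CD·DC·D·AB·CD·AB·CD·DC·D·AB·CD·CD·AB·CD·DC·D·AB·CD·AB·CD·DC·D·AB·CD·CD·AB·CD·DC·D·AB·CD
    A ↦ DC
    B ↦ D
    C ↦ AB
    D ↦ CD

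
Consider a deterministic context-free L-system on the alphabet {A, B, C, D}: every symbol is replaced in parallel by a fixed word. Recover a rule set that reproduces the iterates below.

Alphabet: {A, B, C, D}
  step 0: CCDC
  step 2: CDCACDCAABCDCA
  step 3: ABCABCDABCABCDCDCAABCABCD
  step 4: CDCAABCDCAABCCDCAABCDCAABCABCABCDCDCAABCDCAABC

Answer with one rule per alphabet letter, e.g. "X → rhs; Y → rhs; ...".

A->CD, B->CA, C->AB, D->C

  step 3 ⇒ step 4: ABCABCDABCABCDCDCAABCABCD ⇒ CD·CA·AB·CD·CA·AB·C·CD·CA·AB·CD·CA·AB·C·AB·C·AB·CD·CD·CA·AB·CD·CA·AB·C
    A ↦ CD
    B ↦ CA
    C ↦ AB
    D ↦ C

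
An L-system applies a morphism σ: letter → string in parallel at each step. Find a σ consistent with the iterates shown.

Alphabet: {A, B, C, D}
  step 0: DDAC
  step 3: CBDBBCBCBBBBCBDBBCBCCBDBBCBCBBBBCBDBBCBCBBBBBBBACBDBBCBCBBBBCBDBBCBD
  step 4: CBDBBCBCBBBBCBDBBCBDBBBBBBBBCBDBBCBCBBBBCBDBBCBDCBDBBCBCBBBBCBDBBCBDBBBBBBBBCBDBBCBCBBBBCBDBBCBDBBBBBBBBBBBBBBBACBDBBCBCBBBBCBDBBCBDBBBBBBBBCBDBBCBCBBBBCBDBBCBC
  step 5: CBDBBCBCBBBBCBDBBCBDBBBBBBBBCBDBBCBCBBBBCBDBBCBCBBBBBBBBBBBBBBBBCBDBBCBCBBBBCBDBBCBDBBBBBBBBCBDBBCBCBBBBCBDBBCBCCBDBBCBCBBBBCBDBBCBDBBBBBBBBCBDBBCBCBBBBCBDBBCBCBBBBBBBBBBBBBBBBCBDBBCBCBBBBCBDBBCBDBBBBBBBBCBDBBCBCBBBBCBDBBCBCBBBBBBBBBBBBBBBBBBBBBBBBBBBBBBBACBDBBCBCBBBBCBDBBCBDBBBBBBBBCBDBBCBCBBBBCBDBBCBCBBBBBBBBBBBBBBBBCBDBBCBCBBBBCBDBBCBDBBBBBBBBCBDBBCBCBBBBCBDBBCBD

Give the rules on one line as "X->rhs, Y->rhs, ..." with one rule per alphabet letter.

A->BA, B->BB, C->CBD, D->CBC

  step 4 ⇒ step 5: CBDBBCBCBBBBCBDBBCBDBBBBBBBBCBDBBCBCBBBBCBDBBCBDCBDBBCBCBBBBCBDBBCBDBBBBBBBBCBDBBCBCBBBBCBDBBCBDBBBBBBBBBBBBBBBACBDBBCBCBBBBCBDBBCBDBBBBBBBBCBDBBCBCBBBBCBDBBCBC ⇒ CBD·BB·CBC·BB·BB·CBD·BB·CBD·BB·BB·BB·BB·CBD·BB·CBC·BB·BB·CBD·BB·CBC·BB·BB·BB·BB·BB·BB·BB·BB·CBD·BB·CBC·BB·BB·CBD·BB·CBD·BB·BB·BB·BB·CBD·BB·CBC·BB·BB·CBD·BB·CBC·CBD·BB·CBC·BB·BB·CBD·BB·CBD·BB·BB·BB·BB·CBD·BB·CBC·BB·BB·CBD·BB·CBC·BB·BB·BB·BB·BB·BB·BB·BB·CBD·BB·CBC·BB·BB·CBD·BB·CBD·BB·BB·BB·BB·CBD·BB·CBC·BB·BB·CBD·BB·CBC·BB·BB·BB·BB·BB·BB·BB·BB·BB·BB·BB·BB·BB·BB·BB·BA·CBD·BB·CBC·BB·BB·CBD·BB·CBD·BB·BB·BB·BB·CBD·BB·CBC·BB·BB·CBD·BB·CBC·BB·BB·BB·BB·BB·BB·BB·BB·CBD·BB·CBC·BB·BB·CBD·BB·CBD·BB·BB·BB·BB·CBD·BB·CBC·BB·BB·CBD·BB·CBD
    A ↦ BA
    B ↦ BB
    C ↦ CBD
    D ↦ CBC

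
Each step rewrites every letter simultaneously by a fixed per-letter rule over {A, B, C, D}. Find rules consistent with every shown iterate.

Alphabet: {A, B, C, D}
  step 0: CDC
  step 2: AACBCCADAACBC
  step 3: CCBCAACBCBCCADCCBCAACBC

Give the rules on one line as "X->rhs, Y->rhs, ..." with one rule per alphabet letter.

A->C, B->AAC, C->BC, D->AD

  step 2 ⇒ step 3: AACBCCADAACBC ⇒ C·C·BC·AAC·BC·BC·C·AD·C·C·BC·AAC·BC
    A ↦ C
    B ↦ AAC
    C ↦ BC
    D ↦ AD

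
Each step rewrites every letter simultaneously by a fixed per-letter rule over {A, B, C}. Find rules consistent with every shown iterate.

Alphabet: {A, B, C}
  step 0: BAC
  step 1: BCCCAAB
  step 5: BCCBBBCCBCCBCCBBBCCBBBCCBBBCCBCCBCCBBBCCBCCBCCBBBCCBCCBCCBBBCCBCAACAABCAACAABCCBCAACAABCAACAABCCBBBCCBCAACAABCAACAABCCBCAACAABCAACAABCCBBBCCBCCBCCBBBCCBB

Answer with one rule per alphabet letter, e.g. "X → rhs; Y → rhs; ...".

  step 0 ⇒ step 1: BAC ⇒ BCC·CAA·B
    A ↦ CAA
    B ↦ BCC
    C ↦ B

A->CAA, B->BCC, C->B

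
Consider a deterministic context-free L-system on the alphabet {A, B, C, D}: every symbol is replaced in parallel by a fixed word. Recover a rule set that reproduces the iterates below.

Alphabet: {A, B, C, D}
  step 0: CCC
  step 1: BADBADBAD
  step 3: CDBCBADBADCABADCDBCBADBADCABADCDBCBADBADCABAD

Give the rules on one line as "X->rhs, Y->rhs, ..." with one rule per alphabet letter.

  step 0 ⇒ step 1: CCC ⇒ BAD·BAD·BAD
    C ↦ BAD
    A ↦ CA  (constrained at step 1)
    B ↦ DBC  (constrained at step 1)
    D ↦ C  (constrained at step 1)

A->CA, B->DBC, C->BAD, D->C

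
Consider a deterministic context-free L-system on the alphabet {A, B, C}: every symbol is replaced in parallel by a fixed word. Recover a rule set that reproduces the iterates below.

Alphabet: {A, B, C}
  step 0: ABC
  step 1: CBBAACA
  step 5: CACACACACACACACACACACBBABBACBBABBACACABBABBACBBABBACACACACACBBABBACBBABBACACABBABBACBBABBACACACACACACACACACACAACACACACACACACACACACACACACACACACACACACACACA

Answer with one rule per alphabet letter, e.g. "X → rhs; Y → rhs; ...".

A->C, B->BBA, C->ACA

  step 0 ⇒ step 1: ABC ⇒ C·BBA·ACA
    A ↦ C
    B ↦ BBA
    C ↦ ACA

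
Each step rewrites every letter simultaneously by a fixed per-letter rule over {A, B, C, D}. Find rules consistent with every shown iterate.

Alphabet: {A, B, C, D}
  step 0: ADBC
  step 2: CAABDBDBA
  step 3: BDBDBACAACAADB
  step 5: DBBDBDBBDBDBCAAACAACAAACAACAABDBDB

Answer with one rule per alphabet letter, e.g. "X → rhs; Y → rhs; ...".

A->DB, B->A, C->B, D->CA

  step 2 ⇒ step 3: CAABDBDBA ⇒ B·DB·DB·A·CA·A·CA·A·DB
    A ↦ DB
    B ↦ A
    C ↦ B
    D ↦ CA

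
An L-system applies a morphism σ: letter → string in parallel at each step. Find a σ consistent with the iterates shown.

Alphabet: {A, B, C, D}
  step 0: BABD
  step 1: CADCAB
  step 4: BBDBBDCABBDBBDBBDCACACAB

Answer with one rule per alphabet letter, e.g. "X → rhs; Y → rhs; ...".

A->D, B->CA, C->BB, D->B

  step 0 ⇒ step 1: BABD ⇒ CA·D·CA·B
    A ↦ D
    B ↦ CA
    D ↦ B
    C ↦ BB  (constrained at step 1)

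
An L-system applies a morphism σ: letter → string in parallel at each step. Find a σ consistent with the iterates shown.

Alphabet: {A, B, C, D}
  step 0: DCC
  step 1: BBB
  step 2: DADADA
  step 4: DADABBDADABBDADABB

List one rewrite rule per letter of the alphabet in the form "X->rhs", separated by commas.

  step 1 ⇒ step 2: BBB ⇒ DA·DA·DA
    B ↦ DA
    A ↦ BCC  (constrained at step 2)
  step 0 ⇒ step 1: DCC ⇒ B·B·B
    C ↦ B
  step 0 ⇒ step 1: DCC ⇒ B·B·B
    D ↦ B

A->BCC, B->DA, C->B, D->B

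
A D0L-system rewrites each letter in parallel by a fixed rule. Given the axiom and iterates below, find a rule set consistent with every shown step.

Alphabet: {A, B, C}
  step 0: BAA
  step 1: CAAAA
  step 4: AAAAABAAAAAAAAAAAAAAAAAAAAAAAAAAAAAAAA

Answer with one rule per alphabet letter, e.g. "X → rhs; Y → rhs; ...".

  step 0 ⇒ step 1: BAA ⇒ C·AA·AA
    A ↦ AA
    B ↦ C
    C ↦ AB  (constrained at step 1)

A->AA, B->C, C->AB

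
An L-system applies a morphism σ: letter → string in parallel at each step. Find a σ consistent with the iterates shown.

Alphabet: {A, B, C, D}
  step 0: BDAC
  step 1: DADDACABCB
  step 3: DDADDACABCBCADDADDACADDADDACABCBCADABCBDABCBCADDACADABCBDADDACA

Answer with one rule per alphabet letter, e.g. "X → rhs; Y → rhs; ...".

A->CA, B->DA, C->BCB, D->DDA

  step 0 ⇒ step 1: BDAC ⇒ DA·DDA·CA·BCB
    A ↦ CA
    B ↦ DA
    C ↦ BCB
    D ↦ DDA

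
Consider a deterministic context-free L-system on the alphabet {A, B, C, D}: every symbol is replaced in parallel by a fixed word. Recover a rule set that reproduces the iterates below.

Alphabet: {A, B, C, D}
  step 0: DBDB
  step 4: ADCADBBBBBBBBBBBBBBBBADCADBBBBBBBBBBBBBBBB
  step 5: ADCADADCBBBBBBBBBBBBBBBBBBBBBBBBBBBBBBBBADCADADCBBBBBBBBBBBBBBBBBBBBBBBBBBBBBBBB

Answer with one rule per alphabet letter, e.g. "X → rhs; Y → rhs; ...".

  step 4 ⇒ step 5: ADCADBBBBBBBBBBBBBBBBADCADBBBBBBBBBBBBBBBB ⇒ AD·C·AD·AD·C·BB·BB·BB·BB·BB·BB·BB·BB·BB·BB·BB·BB·BB·BB·BB·BB·AD·C·AD·AD·C·BB·BB·BB·BB·BB·BB·BB·BB·BB·BB·BB·BB·BB·BB·BB·BB
    A ↦ AD
    B ↦ BB
    C ↦ AD
    D ↦ C

A->AD, B->BB, C->AD, D->C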